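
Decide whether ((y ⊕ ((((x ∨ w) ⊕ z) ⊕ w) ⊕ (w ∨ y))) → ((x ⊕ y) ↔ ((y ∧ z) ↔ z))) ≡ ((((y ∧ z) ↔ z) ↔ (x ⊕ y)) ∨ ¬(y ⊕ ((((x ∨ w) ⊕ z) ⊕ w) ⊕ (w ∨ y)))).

x  y  z  w  |  φ  ψ
T  T  T  T  |  F  F
T  T  T  F  |  T  T
T  T  F  T  |  T  T
T  T  F  F  |  F  F
T  F  T  T  |  T  T
T  F  T  F  |  T  T
T  F  F  T  |  T  T
T  F  F  F  |  T  T
F  T  T  T  |  T  T
F  T  T  F  |  T  T
F  T  F  T  |  T  T
F  T  F  F  |  T  T
F  F  T  T  |  T  T
F  F  T  F  |  T  T
F  F  F  T  |  F  F
F  F  F  F  |  T  T
The columns for φ and ψ agree on every row, so they are logically equivalent.

equivalent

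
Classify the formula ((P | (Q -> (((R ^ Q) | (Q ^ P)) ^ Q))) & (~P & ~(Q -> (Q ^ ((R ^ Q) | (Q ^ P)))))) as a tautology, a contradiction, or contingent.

P  Q  R     (R ^ Q)  (Q ^ P)  ((R ^ Q) | (Q ^ P))  (((R ^ Q) | (Q ^ P)) ^ Q)  ~P  (Q ^ ((R ^ Q) | (Q ^ P)))  φ
1  1  1        0        0              0                       1              0               1              0
1  1  0        1        0              1                       0              0               0              0
1  0  1        1        1              1                       1              0               1              0
1  0  0        0        1              1                       1              0               1              0
0  1  1        0        1              1                       0              1               0              0
0  1  0        1        1              1                       0              1               0              0
0  0  1        1        0              1                       1              1               1              0
0  0  0        0        0              0                       0              1               0              0
Every row is 0, so the formula is a contradiction.

contradiction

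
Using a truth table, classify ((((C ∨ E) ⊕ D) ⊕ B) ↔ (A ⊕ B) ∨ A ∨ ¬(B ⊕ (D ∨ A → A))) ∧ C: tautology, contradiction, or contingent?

A  B  C  D  E  |  φ
T  T  T  T  T  |  T
T  T  T  T  F  |  T
T  T  T  F  T  |  F
T  T  T  F  F  |  F
T  T  F  T  T  |  F
T  T  F  T  F  |  F
T  T  F  F  T  |  F
T  T  F  F  F  |  F
T  F  T  T  T  |  F
T  F  T  T  F  |  F
T  F  T  F  T  |  T
T  F  T  F  F  |  T
T  F  F  T  T  |  F
T  F  F  T  F  |  F
T  F  F  F  T  |  F
T  F  F  F  F  |  F
F  T  T  T  T  |  T
F  T  T  T  F  |  T
F  T  T  F  T  |  F
F  T  T  F  F  |  F
F  T  F  T  T  |  F
F  T  F  T  F  |  F
F  T  F  F  T  |  F
F  T  F  F  F  |  F
F  F  T  T  T  |  F
F  F  T  T  F  |  F
F  F  T  F  T  |  F
F  F  T  F  F  |  F
F  F  F  T  T  |  F
F  F  F  T  F  |  F
F  F  F  F  T  |  F
F  F  F  F  F  |  F
6 of 32 rows are T, so the formula is contingent.

contingent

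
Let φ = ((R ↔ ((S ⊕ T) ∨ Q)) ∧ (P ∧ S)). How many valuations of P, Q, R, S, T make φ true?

  P      Q      R      S      T    |    φ  
 True   True   True   True   True  |   True
 True   True   True   True  False  |   True
 True   True   True  False   True  |  False
 True   True   True  False  False  |  False
 True   True  False   True   True  |  False
 True   True  False   True  False  |  False
 True   True  False  False   True  |  False
 True   True  False  False  False  |  False
 True  False   True   True   True  |  False
 True  False   True   True  False  |   True
 True  False   True  False   True  |  False
 True  False   True  False  False  |  False
 True  False  False   True   True  |   True
 True  False  False   True  False  |  False
 True  False  False  False   True  |  False
 True  False  False  False  False  |  False
False   True   True   True   True  |  False
False   True   True   True  False  |  False
False   True   True  False   True  |  False
False   True   True  False  False  |  False
False   True  False   True   True  |  False
False   True  False   True  False  |  False
False   True  False  False   True  |  False
False   True  False  False  False  |  False
False  False   True   True   True  |  False
False  False   True   True  False  |  False
False  False   True  False   True  |  False
False  False   True  False  False  |  False
False  False  False   True   True  |  False
False  False  False   True  False  |  False
False  False  False  False   True  |  False
False  False  False  False  False  |  False
The formula is true on 4 of the 32 rows.

4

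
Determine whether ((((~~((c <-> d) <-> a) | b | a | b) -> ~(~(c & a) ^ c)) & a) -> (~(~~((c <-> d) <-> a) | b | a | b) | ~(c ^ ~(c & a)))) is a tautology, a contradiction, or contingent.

tautology

a | b | c | d || (c <-> d) | ((c <-> d) <-> a) | ~((c <-> d) <-> a) | ~~((c <-> d) <-> a) | (c & a) | ~(c & a) | (~(c & a) ^ c) | ~(~(c & a) ^ c) | (c ^ ~(c & a)) | ~(c ^ ~(c & a)) | φ
F | F | F | F ||     T     |         F         |         T          |          F          |    F    |    T     |       T        |        F        |       T        |        F        | T
F | F | F | T ||     F     |         T         |         F          |          T          |    F    |    T     |       T        |        F        |       T        |        F        | T
F | F | T | F ||     F     |         T         |         F          |          T          |    F    |    T     |       F        |        T        |       F        |        T        | T
F | F | T | T ||     T     |         F         |         T          |          F          |    F    |    T     |       F        |        T        |       F        |        T        | T
F | T | F | F ||     T     |         F         |         T          |          F          |    F    |    T     |       T        |        F        |       T        |        F        | T
F | T | F | T ||     F     |         T         |         F          |          T          |    F    |    T     |       T        |        F        |       T        |        F        | T
F | T | T | F ||     F     |         T         |         F          |          T          |    F    |    T     |       F        |        T        |       F        |        T        | T
F | T | T | T ||     T     |         F         |         T          |          F          |    F    |    T     |       F        |        T        |       F        |        T        | T
T | F | F | F ||     T     |         T         |         F          |          T          |    F    |    T     |       T        |        F        |       T        |        F        | T
T | F | F | T ||     F     |         F         |         T          |          F          |    F    |    T     |       T        |        F        |       T        |        F        | T
T | F | T | F ||     F     |         F         |         T          |          F          |    T    |    F     |       T        |        F        |       T        |        F        | T
T | F | T | T ||     T     |         T         |         F          |          T          |    T    |    F     |       T        |        F        |       T        |        F        | T
T | T | F | F ||     T     |         T         |         F          |          T          |    F    |    T     |       T        |        F        |       T        |        F        | T
T | T | F | T ||     F     |         F         |         T          |          F          |    F    |    T     |       T        |        F        |       T        |        F        | T
T | T | T | F ||     F     |         F         |         T          |          F          |    T    |    F     |       T        |        F        |       T        |        F        | T
T | T | T | T ||     T     |         T         |         F          |          T          |    T    |    F     |       T        |        F        |       T        |        F        | T
Every row is T, so the formula is a tautology.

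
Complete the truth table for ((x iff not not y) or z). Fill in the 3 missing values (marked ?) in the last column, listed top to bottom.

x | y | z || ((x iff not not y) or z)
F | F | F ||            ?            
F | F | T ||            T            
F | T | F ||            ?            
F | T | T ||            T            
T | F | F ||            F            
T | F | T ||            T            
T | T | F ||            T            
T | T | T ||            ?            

T, F, T

Row x=F, y=F, z=F: (x iff not not y) = T, so ((x iff not not y) or z) = T.
Row x=F, y=T, z=F: (x iff not not y) = F, so ((x iff not not y) or z) = F.
Row x=T, y=T, z=T: (x iff not not y) = T, so ((x iff not not y) or z) = T.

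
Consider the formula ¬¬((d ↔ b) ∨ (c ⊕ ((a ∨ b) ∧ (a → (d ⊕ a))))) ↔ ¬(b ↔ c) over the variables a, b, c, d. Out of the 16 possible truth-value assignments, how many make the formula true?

a  b  c  d  |  φ
T  T  T  T  |  F
T  T  T  F  |  T
T  T  F  T  |  T
T  T  F  F  |  T
T  F  T  T  |  T
T  F  T  F  |  T
T  F  F  T  |  T
T  F  F  F  |  F
F  T  T  T  |  F
F  T  T  F  |  T
F  T  F  T  |  T
F  T  F  F  |  T
F  F  T  T  |  T
F  F  T  F  |  T
F  F  F  T  |  T
F  F  F  F  |  F
The formula is true on 12 of the 16 rows.

12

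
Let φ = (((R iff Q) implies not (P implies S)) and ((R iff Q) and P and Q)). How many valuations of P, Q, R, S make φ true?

P  Q  R  S  |  (R iff Q)  (P implies S)  not (P implies S)  ((R iff Q) and P and Q)  φ
T  T  T  T  |      T            T                F                     T             F
T  T  T  F  |      T            F                T                     T             T
T  T  F  T  |      F            T                F                     F             F
T  T  F  F  |      F            F                T                     F             F
T  F  T  T  |      F            T                F                     F             F
T  F  T  F  |      F            F                T                     F             F
T  F  F  T  |      T            T                F                     F             F
T  F  F  F  |      T            F                T                     F             F
F  T  T  T  |      T            T                F                     F             F
F  T  T  F  |      T            T                F                     F             F
F  T  F  T  |      F            T                F                     F             F
F  T  F  F  |      F            T                F                     F             F
F  F  T  T  |      F            T                F                     F             F
F  F  T  F  |      F            T                F                     F             F
F  F  F  T  |      T            T                F                     F             F
F  F  F  F  |      T            T                F                     F             F
The formula is true on 1 of the 16 rows.

1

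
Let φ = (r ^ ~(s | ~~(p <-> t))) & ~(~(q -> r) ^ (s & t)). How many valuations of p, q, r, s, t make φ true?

  p   |   q   |   r   |   s   |   t   |   φ  
----- | ----- | ----- | ----- | ----- | -----
 True |  True |  True |  True |  True | False
 True |  True |  True |  True | False |  True
 True |  True |  True | False |  True |  True
 True |  True |  True | False | False | False
 True |  True | False |  True |  True | False
 True |  True | False |  True | False | False
 True |  True | False | False |  True | False
 True |  True | False | False | False | False
 True | False |  True |  True |  True | False
 True | False |  True |  True | False |  True
 True | False |  True | False |  True |  True
 True | False |  True | False | False | False
 True | False | False |  True |  True | False
 True | False | False |  True | False | False
 True | False | False | False |  True | False
 True | False | False | False | False |  True
False |  True |  True |  True |  True | False
False |  True |  True |  True | False |  True
False |  True |  True | False |  True | False
False |  True |  True | False | False |  True
False |  True | False |  True |  True | False
False |  True | False |  True | False | False
False |  True | False | False |  True | False
False |  True | False | False | False | False
False | False |  True |  True |  True | False
False | False |  True |  True | False |  True
False | False |  True | False |  True | False
False | False |  True | False | False |  True
False | False | False |  True |  True | False
False | False | False |  True | False | False
False | False | False | False |  True |  True
False | False | False | False | False | False
The formula is true on 10 of the 32 rows.

10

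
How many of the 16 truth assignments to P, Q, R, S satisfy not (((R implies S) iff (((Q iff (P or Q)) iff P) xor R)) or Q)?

P  Q  R  S  |  (R implies S)  (P or Q)  (Q iff (P or Q))  ((Q iff (P or Q)) iff P)  φ
F  F  F  F  |        T           F             T                     F              T
F  F  F  T  |        T           F             T                     F              T
F  F  T  F  |        F           F             T                     F              T
F  F  T  T  |        T           F             T                     F              F
F  T  F  F  |        T           T             T                     F              F
F  T  F  T  |        T           T             T                     F              F
F  T  T  F  |        F           T             T                     F              F
F  T  T  T  |        T           T             T                     F              F
T  F  F  F  |        T           T             F                     F              T
T  F  F  T  |        T           T             F                     F              T
T  F  T  F  |        F           T             F                     F              T
T  F  T  T  |        T           T             F                     F              F
T  T  F  F  |        T           T             T                     T              F
T  T  F  T  |        T           T             T                     T              F
T  T  T  F  |        F           T             T                     T              F
T  T  T  T  |        T           T             T                     T              F
The formula is true on 6 of the 16 rows.

6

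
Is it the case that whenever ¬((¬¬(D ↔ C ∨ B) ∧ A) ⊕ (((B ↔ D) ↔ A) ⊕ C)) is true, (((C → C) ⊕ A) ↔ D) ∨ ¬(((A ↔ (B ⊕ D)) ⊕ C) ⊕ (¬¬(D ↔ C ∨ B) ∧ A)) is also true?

A  B  C  D  |  φ  ψ
T  T  T  T  |  F  T
T  T  T  F  |  F  T
T  T  F  T  |  T  F
T  T  F  F  |  T  T
T  F  T  T  |  T  F
T  F  T  F  |  T  T
T  F  F  T  |  T  F
T  F  F  F  |  T  T
F  T  T  T  |  F  T
F  T  T  F  |  T  F
F  T  F  T  |  T  T
F  T  F  F  |  F  T
F  F  T  T  |  T  T
F  F  T  F  |  F  T
F  F  F  T  |  F  T
F  F  F  F  |  T  F
At A=T, B=T, C=F, D=T we have φ true but ψ false, so φ does not entail ψ.

no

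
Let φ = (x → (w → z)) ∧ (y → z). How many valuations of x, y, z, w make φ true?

x | y | z | w || ((x → (w → z)) ∧ (y → z))
0 | 0 | 0 | 0 ||             1            
0 | 0 | 0 | 1 ||             1            
0 | 0 | 1 | 0 ||             1            
0 | 0 | 1 | 1 ||             1            
0 | 1 | 0 | 0 ||             0            
0 | 1 | 0 | 1 ||             0            
0 | 1 | 1 | 0 ||             1            
0 | 1 | 1 | 1 ||             1            
1 | 0 | 0 | 0 ||             1            
1 | 0 | 0 | 1 ||             0            
1 | 0 | 1 | 0 ||             1            
1 | 0 | 1 | 1 ||             1            
1 | 1 | 0 | 0 ||             0            
1 | 1 | 0 | 1 ||             0            
1 | 1 | 1 | 0 ||             1            
1 | 1 | 1 | 1 ||             1            
The formula is true on 11 of the 16 rows.

11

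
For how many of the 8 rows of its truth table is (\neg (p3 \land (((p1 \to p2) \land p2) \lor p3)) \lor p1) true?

p1 | p2 | p3 | (p1 \to p2) | ((p1 \to p2) \land p2) | φ
-- | -- | -- | ----------- | ---------------------- | -
F  | F  | F  |      T      |           F            | T
F  | F  | T  |      T      |           F            | F
F  | T  | F  |      T      |           T            | T
F  | T  | T  |      T      |           T            | F
T  | F  | F  |      F      |           F            | T
T  | F  | T  |      F      |           F            | T
T  | T  | F  |      T      |           T            | T
T  | T  | T  |      T      |           T            | T
The formula is true on 6 of the 8 rows.

6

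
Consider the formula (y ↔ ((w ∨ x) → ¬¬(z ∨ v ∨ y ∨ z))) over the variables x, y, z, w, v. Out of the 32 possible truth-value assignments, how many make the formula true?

x  y  z  w  v  |  φ
1  1  1  1  1  |  1
1  1  1  1  0  |  1
1  1  1  0  1  |  1
1  1  1  0  0  |  1
1  1  0  1  1  |  1
1  1  0  1  0  |  1
1  1  0  0  1  |  1
1  1  0  0  0  |  1
1  0  1  1  1  |  0
1  0  1  1  0  |  0
1  0  1  0  1  |  0
1  0  1  0  0  |  0
1  0  0  1  1  |  0
1  0  0  1  0  |  1
1  0  0  0  1  |  0
1  0  0  0  0  |  1
0  1  1  1  1  |  1
0  1  1  1  0  |  1
0  1  1  0  1  |  1
0  1  1  0  0  |  1
0  1  0  1  1  |  1
0  1  0  1  0  |  1
0  1  0  0  1  |  1
0  1  0  0  0  |  1
0  0  1  1  1  |  0
0  0  1  1  0  |  0
0  0  1  0  1  |  0
0  0  1  0  0  |  0
0  0  0  1  1  |  0
0  0  0  1  0  |  1
0  0  0  0  1  |  0
0  0  0  0  0  |  0
The formula is true on 19 of the 32 rows.

19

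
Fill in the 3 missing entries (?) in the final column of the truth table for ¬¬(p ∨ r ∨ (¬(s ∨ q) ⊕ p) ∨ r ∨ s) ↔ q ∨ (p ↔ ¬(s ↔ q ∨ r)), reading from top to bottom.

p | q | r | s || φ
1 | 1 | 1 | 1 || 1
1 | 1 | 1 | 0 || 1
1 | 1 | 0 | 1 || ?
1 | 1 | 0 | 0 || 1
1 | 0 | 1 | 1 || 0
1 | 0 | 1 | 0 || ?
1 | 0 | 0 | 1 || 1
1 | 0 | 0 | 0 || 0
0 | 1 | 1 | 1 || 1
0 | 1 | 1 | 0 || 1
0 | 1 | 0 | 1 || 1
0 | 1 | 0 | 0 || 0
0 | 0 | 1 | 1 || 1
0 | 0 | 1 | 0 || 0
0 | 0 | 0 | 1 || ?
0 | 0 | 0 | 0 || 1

Row p=1, q=1, r=0, s=1: ¬¬(p ∨ r ∨ (¬(s ∨ q) ⊕ p) ∨ r ∨ s) = 1, (q ∨ (p ↔ ¬(s ↔ q ∨ r))) = 1, so the formula = 1.
Row p=1, q=0, r=1, s=0: ¬¬(p ∨ r ∨ (¬(s ∨ q) ⊕ p) ∨ r ∨ s) = 1, (q ∨ (p ↔ ¬(s ↔ q ∨ r))) = 1, so the formula = 1.
Row p=0, q=0, r=0, s=1: ¬¬(p ∨ r ∨ (¬(s ∨ q) ⊕ p) ∨ r ∨ s) = 1, (q ∨ (p ↔ ¬(s ↔ q ∨ r))) = 0, so the formula = 0.

1, 1, 0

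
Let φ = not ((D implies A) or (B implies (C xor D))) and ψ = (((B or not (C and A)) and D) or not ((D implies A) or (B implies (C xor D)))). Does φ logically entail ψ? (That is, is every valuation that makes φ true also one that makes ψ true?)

yes

  A   |   B   |   C   |   D   ||   φ   |   ψ  
 True |  True |  True |  True || False |  True
 True |  True |  True | False || False | False
 True |  True | False |  True || False |  True
 True |  True | False | False || False | False
 True | False |  True |  True || False | False
 True | False |  True | False || False | False
 True | False | False |  True || False |  True
 True | False | False | False || False | False
False |  True |  True |  True ||  True |  True
False |  True |  True | False || False | False
False |  True | False |  True || False |  True
False |  True | False | False || False | False
False | False |  True |  True || False |  True
False | False |  True | False || False | False
False | False | False |  True || False |  True
False | False | False | False || False | False
In every row where φ is true, ψ is also true, so φ ⊨ ψ.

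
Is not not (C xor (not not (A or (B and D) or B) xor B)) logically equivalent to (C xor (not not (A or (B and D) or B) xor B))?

A | B | C | D | φ | ψ
- | - | - | - | - | -
1 | 1 | 1 | 1 | 1 | 1
1 | 1 | 1 | 0 | 1 | 1
1 | 1 | 0 | 1 | 0 | 0
1 | 1 | 0 | 0 | 0 | 0
1 | 0 | 1 | 1 | 0 | 0
1 | 0 | 1 | 0 | 0 | 0
1 | 0 | 0 | 1 | 1 | 1
1 | 0 | 0 | 0 | 1 | 1
0 | 1 | 1 | 1 | 1 | 1
0 | 1 | 1 | 0 | 1 | 1
0 | 1 | 0 | 1 | 0 | 0
0 | 1 | 0 | 0 | 0 | 0
0 | 0 | 1 | 1 | 1 | 1
0 | 0 | 1 | 0 | 1 | 1
0 | 0 | 0 | 1 | 0 | 0
0 | 0 | 0 | 0 | 0 | 0
The columns for φ and ψ agree on every row, so they are logically equivalent.

equivalent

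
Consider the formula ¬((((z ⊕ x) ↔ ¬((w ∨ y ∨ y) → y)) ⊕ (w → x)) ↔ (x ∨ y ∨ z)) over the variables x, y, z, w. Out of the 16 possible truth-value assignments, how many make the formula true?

6

x | y | z | w | (z ⊕ x) | (w ∨ y ∨ y) | ((w ∨ y ∨ y) → y) | ¬((w ∨ y ∨ y) → y) | (w → x) | (x ∨ y ∨ z) | φ
- | - | - | - | ------- | ----------- | ----------------- | ------------------ | ------- | ----------- | -
0 | 0 | 0 | 0 |    0    |      0      |         1         |         0          |    1    |      0      | 0
0 | 0 | 0 | 1 |    0    |      1      |         0         |         1          |    0    |      0      | 0
0 | 0 | 1 | 0 |    1    |      0      |         1         |         0          |    1    |      1      | 0
0 | 0 | 1 | 1 |    1    |      1      |         0         |         1          |    0    |      1      | 0
0 | 1 | 0 | 0 |    0    |      1      |         1         |         0          |    1    |      1      | 1
0 | 1 | 0 | 1 |    0    |      1      |         1         |         0          |    0    |      1      | 0
0 | 1 | 1 | 0 |    1    |      1      |         1         |         0          |    1    |      1      | 0
0 | 1 | 1 | 1 |    1    |      1      |         1         |         0          |    0    |      1      | 1
1 | 0 | 0 | 0 |    1    |      0      |         1         |         0          |    1    |      1      | 0
1 | 0 | 0 | 1 |    1    |      1      |         0         |         1          |    1    |      1      | 1
1 | 0 | 1 | 0 |    0    |      0      |         1         |         0          |    1    |      1      | 1
1 | 0 | 1 | 1 |    0    |      1      |         0         |         1          |    1    |      1      | 0
1 | 1 | 0 | 0 |    1    |      1      |         1         |         0          |    1    |      1      | 0
1 | 1 | 0 | 1 |    1    |      1      |         1         |         0          |    1    |      1      | 0
1 | 1 | 1 | 0 |    0    |      1      |         1         |         0          |    1    |      1      | 1
1 | 1 | 1 | 1 |    0    |      1      |         1         |         0          |    1    |      1      | 1
The formula is true on 6 of the 16 rows.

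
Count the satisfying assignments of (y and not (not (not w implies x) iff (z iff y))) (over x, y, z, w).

x | y | z | w | φ
- | - | - | - | -
T | T | T | T | T
T | T | T | F | T
T | T | F | T | F
T | T | F | F | F
T | F | T | T | F
T | F | T | F | F
T | F | F | T | F
T | F | F | F | F
F | T | T | T | T
F | T | T | F | F
F | T | F | T | F
F | T | F | F | T
F | F | T | T | F
F | F | T | F | F
F | F | F | T | F
F | F | F | F | F
The formula is true on 4 of the 16 rows.

4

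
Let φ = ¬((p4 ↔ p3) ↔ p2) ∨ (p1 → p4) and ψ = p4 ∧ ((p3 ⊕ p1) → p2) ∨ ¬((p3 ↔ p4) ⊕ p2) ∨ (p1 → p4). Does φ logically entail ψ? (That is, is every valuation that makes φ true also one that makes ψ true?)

no

p1 | p2 | p3 | p4 | φ | ψ
-- | -- | -- | -- | - | -
1  | 1  | 1  | 1  | 1 | 1
1  | 1  | 1  | 0  | 1 | 0
1  | 1  | 0  | 1  | 1 | 1
1  | 1  | 0  | 0  | 0 | 1
1  | 0  | 1  | 1  | 1 | 1
1  | 0  | 1  | 0  | 0 | 1
1  | 0  | 0  | 1  | 1 | 1
1  | 0  | 0  | 0  | 1 | 0
0  | 1  | 1  | 1  | 1 | 1
0  | 1  | 1  | 0  | 1 | 1
0  | 1  | 0  | 1  | 1 | 1
0  | 1  | 0  | 0  | 1 | 1
0  | 0  | 1  | 1  | 1 | 1
0  | 0  | 1  | 0  | 1 | 1
0  | 0  | 0  | 1  | 1 | 1
0  | 0  | 0  | 0  | 1 | 1
At p1=1, p2=1, p3=1, p4=0 we have φ true but ψ false, so φ does not entail ψ.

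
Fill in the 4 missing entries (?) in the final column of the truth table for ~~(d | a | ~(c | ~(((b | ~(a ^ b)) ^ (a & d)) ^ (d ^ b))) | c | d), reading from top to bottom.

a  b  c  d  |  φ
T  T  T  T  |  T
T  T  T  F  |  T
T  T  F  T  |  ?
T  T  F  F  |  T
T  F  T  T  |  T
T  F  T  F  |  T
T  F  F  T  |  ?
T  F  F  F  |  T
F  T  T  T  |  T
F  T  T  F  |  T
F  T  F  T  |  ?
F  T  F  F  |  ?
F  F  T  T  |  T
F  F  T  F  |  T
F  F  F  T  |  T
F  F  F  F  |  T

Row a=T, b=T, c=F, d=T: (d | a | ~(c | ~(((b | ~(a ^ b)) ^ (a & d)) ^ (d ^ b))) | c | d) = T, ~(d | a | ~(c | ~(((b | ~(a ^ b)) ^ (a & d)) ^ (d ^ b))) | c | d) = F, so the formula = T.
Row a=T, b=F, c=F, d=T: (d | a | ~(c | ~(((b | ~(a ^ b)) ^ (a & d)) ^ (d ^ b))) | c | d) = T, ~(d | a | ~(c | ~(((b | ~(a ^ b)) ^ (a & d)) ^ (d ^ b))) | c | d) = F, so the formula = T.
Row a=F, b=T, c=F, d=T: (d | a | ~(c | ~(((b | ~(a ^ b)) ^ (a & d)) ^ (d ^ b))) | c | d) = T, ~(d | a | ~(c | ~(((b | ~(a ^ b)) ^ (a & d)) ^ (d ^ b))) | c | d) = F, so the formula = T.
Row a=F, b=T, c=F, d=F: (d | a | ~(c | ~(((b | ~(a ^ b)) ^ (a & d)) ^ (d ^ b))) | c | d) = F, ~(d | a | ~(c | ~(((b | ~(a ^ b)) ^ (a & d)) ^ (d ^ b))) | c | d) = T, so the formula = F.

T, T, T, F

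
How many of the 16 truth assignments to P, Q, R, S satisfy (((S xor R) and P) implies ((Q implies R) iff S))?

P | Q | R | S | φ
- | - | - | - | -
T | T | T | T | T
T | T | T | F | F
T | T | F | T | F
T | T | F | F | T
T | F | T | T | T
T | F | T | F | F
T | F | F | T | T
T | F | F | F | T
F | T | T | T | T
F | T | T | F | T
F | T | F | T | T
F | T | F | F | T
F | F | T | T | T
F | F | T | F | T
F | F | F | T | T
F | F | F | F | T
The formula is true on 13 of the 16 rows.

13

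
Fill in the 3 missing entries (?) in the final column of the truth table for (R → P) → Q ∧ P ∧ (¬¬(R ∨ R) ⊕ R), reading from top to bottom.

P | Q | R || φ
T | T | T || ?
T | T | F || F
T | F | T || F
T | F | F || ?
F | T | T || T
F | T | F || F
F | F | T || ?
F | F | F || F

F, F, T

Row P=T, Q=T, R=T: (R → P) = T, (Q ∧ P ∧ (¬¬(R ∨ R) ⊕ R)) = F, so the formula = F.
Row P=T, Q=F, R=F: (R → P) = T, (Q ∧ P ∧ (¬¬(R ∨ R) ⊕ R)) = F, so the formula = F.
Row P=F, Q=F, R=T: (R → P) = F, (Q ∧ P ∧ (¬¬(R ∨ R) ⊕ R)) = F, so the formula = T.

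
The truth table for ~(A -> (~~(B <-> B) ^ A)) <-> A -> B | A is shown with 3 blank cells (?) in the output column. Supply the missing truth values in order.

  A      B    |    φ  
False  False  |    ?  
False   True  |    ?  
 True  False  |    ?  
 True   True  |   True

False, False, True

Row A=False, B=False: ~(A -> (~~(B <-> B) ^ A)) = False, (A -> B | A) = True, so the formula = False.
Row A=False, B=True: ~(A -> (~~(B <-> B) ^ A)) = False, (A -> B | A) = True, so the formula = False.
Row A=True, B=False: ~(A -> (~~(B <-> B) ^ A)) = True, (A -> B | A) = True, so the formula = True.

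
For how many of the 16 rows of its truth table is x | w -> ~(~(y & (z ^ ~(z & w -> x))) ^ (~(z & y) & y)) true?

  x      y      z      w       (x | w)  (z & w)  ((z & w) -> x)  ~((z & w) -> x)  (z ^ ~((z & w) -> x))  (y & (z ^ ~((z & w) -> x)))  ~(y & (z ^ ~((z & w) -> x)))  (z & y)  ~(z & y)  (~(z & y) & y)    φ  
 True   True   True   True       True     True        True            False                True                      True                        False                True    False        False        True
 True   True   True  False       True    False        True            False                True                      True                        False                True    False        False        True
 True   True  False   True       True    False        True            False               False                     False                         True               False     True         True        True
 True   True  False  False       True    False        True            False               False                     False                         True               False     True         True        True
 True  False   True   True       True     True        True            False                True                     False                         True               False     True        False       False
 True  False   True  False       True    False        True            False                True                     False                         True               False     True        False       False
 True  False  False   True       True    False        True            False               False                     False                         True               False     True        False       False
 True  False  False  False       True    False        True            False               False                     False                         True               False     True        False       False
False   True   True   True       True     True       False             True               False                     False                         True                True    False        False       False
False   True   True  False      False    False        True            False                True                      True                        False                True    False        False        True
False   True  False   True       True    False        True            False               False                     False                         True               False     True         True        True
False   True  False  False      False    False        True            False               False                     False                         True               False     True         True        True
False  False   True   True       True     True       False             True               False                     False                         True               False     True        False       False
False  False   True  False      False    False        True            False                True                     False                         True               False     True        False        True
False  False  False   True       True    False        True            False               False                     False                         True               False     True        False       False
False  False  False  False      False    False        True            False               False                     False                         True               False     True        False        True
The formula is true on 9 of the 16 rows.

9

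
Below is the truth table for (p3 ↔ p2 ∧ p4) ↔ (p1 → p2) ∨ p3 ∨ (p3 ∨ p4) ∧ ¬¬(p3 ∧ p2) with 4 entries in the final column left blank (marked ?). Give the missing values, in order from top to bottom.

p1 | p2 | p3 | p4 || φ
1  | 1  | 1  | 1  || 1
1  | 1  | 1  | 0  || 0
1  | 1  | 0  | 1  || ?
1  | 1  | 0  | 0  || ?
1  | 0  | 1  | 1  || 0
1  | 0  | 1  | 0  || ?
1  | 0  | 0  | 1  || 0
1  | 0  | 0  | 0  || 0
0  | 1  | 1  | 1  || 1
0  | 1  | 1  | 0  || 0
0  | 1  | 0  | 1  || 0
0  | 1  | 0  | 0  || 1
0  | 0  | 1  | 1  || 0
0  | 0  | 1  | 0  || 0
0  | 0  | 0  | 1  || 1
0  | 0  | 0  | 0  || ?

0, 1, 0, 1

Row p1=1, p2=1, p3=0, p4=1: (p3 ↔ p2 ∧ p4) = 0, ((p1 → p2) ∨ p3 ∨ (p3 ∨ p4) ∧ ¬¬(p3 ∧ p2)) = 1, so the formula = 0.
Row p1=1, p2=1, p3=0, p4=0: (p3 ↔ p2 ∧ p4) = 1, ((p1 → p2) ∨ p3 ∨ (p3 ∨ p4) ∧ ¬¬(p3 ∧ p2)) = 1, so the formula = 1.
Row p1=1, p2=0, p3=1, p4=0: (p3 ↔ p2 ∧ p4) = 0, ((p1 → p2) ∨ p3 ∨ (p3 ∨ p4) ∧ ¬¬(p3 ∧ p2)) = 1, so the formula = 0.
Row p1=0, p2=0, p3=0, p4=0: (p3 ↔ p2 ∧ p4) = 1, ((p1 → p2) ∨ p3 ∨ (p3 ∨ p4) ∧ ¬¬(p3 ∧ p2)) = 1, so the formula = 1.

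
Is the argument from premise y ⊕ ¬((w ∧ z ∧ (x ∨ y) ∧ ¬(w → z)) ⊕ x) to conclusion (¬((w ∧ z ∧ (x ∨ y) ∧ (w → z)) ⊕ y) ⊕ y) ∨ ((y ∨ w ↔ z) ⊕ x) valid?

no

x | y | z | w | φ | ψ
- | - | - | - | - | -
1 | 1 | 1 | 1 | 1 | 0
1 | 1 | 1 | 0 | 1 | 1
1 | 1 | 0 | 1 | 1 | 1
1 | 1 | 0 | 0 | 1 | 1
1 | 0 | 1 | 1 | 0 | 0
1 | 0 | 1 | 0 | 0 | 1
1 | 0 | 0 | 1 | 0 | 1
1 | 0 | 0 | 0 | 0 | 1
0 | 1 | 1 | 1 | 0 | 1
0 | 1 | 1 | 0 | 0 | 1
0 | 1 | 0 | 1 | 0 | 1
0 | 1 | 0 | 0 | 0 | 1
0 | 0 | 1 | 1 | 1 | 1
0 | 0 | 1 | 0 | 1 | 1
0 | 0 | 0 | 1 | 1 | 1
0 | 0 | 0 | 0 | 1 | 1
At x=1, y=1, z=1, w=1 we have φ true but ψ false, so φ does not entail ψ.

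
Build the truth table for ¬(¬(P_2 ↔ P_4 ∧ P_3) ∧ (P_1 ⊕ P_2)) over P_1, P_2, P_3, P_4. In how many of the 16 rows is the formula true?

P_1 | P_2 | P_3 | P_4 || φ
 T  |  T  |  T  |  T  || T
 T  |  T  |  T  |  F  || T
 T  |  T  |  F  |  T  || T
 T  |  T  |  F  |  F  || T
 T  |  F  |  T  |  T  || F
 T  |  F  |  T  |  F  || T
 T  |  F  |  F  |  T  || T
 T  |  F  |  F  |  F  || T
 F  |  T  |  T  |  T  || T
 F  |  T  |  T  |  F  || F
 F  |  T  |  F  |  T  || F
 F  |  T  |  F  |  F  || F
 F  |  F  |  T  |  T  || T
 F  |  F  |  T  |  F  || T
 F  |  F  |  F  |  T  || T
 F  |  F  |  F  |  F  || T
The formula is true on 12 of the 16 rows.

12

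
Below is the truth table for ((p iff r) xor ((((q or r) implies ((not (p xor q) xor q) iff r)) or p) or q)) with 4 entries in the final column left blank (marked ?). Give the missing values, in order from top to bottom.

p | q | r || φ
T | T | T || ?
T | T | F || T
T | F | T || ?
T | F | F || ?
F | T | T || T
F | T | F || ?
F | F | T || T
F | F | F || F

Row p=T, q=T, r=T: (p iff r) = T, ((((q or r) implies ((not (p xor q) xor q) iff r)) or p) or q) = T, so the formula = F.
Row p=T, q=F, r=T: (p iff r) = T, ((((q or r) implies ((not (p xor q) xor q) iff r)) or p) or q) = T, so the formula = F.
Row p=T, q=F, r=F: (p iff r) = F, ((((q or r) implies ((not (p xor q) xor q) iff r)) or p) or q) = T, so the formula = T.
Row p=F, q=T, r=F: (p iff r) = T, ((((q or r) implies ((not (p xor q) xor q) iff r)) or p) or q) = T, so the formula = F.

F, F, T, F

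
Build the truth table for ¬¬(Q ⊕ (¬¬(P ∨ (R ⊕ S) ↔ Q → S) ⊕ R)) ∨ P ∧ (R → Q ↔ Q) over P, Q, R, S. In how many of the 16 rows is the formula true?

10

P  Q  R  S  |  (R ⊕ S)  (P ∨ (R ⊕ S))  (Q → S)  ((P ∨ (R ⊕ S)) ↔ (Q → S))  ¬((P ∨ (R ⊕ S)) ↔ (Q → S))  ¬¬((P ∨ (R ⊕ S)) ↔ (Q → S))  (R → Q)  ((R → Q) ↔ Q)  (P ∧ ((R → Q) ↔ Q))  φ
T  T  T  T  |     F           T           T                 T                          F                            T                  T           T                 T           T
T  T  T  F  |     T           T           F                 F                          T                            F                  T           T                 T           T
T  T  F  T  |     T           T           T                 T                          F                            T                  T           T                 T           T
T  T  F  F  |     F           T           F                 F                          T                            F                  T           T                 T           T
T  F  T  T  |     F           T           T                 T                          F                            T                  F           T                 T           T
T  F  T  F  |     T           T           T                 T                          F                            T                  F           T                 T           T
T  F  F  T  |     T           T           T                 T                          F                            T                  T           F                 F           T
T  F  F  F  |     F           T           T                 T                          F                            T                  T           F                 F           T
F  T  T  T  |     F           F           T                 F                          T                            F                  T           T                 F           F
F  T  T  F  |     T           T           F                 F                          T                            F                  T           T                 F           F
F  T  F  T  |     T           T           T                 T                          F                            T                  T           T                 F           F
F  T  F  F  |     F           F           F                 T                          F                            T                  T           T                 F           F
F  F  T  T  |     F           F           T                 F                          T                            F                  F           T                 F           T
F  F  T  F  |     T           T           T                 T                          F                            T                  F           T                 F           F
F  F  F  T  |     T           T           T                 T                          F                            T                  T           F                 F           T
F  F  F  F  |     F           F           T                 F                          T                            F                  T           F                 F           F
The formula is true on 10 of the 16 rows.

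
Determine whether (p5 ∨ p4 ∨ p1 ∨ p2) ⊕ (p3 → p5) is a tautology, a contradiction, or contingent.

p1 | p2 | p3 | p4 | p5 | φ
-- | -- | -- | -- | -- | -
T  | T  | T  | T  | T  | F
T  | T  | T  | T  | F  | T
T  | T  | T  | F  | T  | F
T  | T  | T  | F  | F  | T
T  | T  | F  | T  | T  | F
T  | T  | F  | T  | F  | F
T  | T  | F  | F  | T  | F
T  | T  | F  | F  | F  | F
T  | F  | T  | T  | T  | F
T  | F  | T  | T  | F  | T
T  | F  | T  | F  | T  | F
T  | F  | T  | F  | F  | T
T  | F  | F  | T  | T  | F
T  | F  | F  | T  | F  | F
T  | F  | F  | F  | T  | F
T  | F  | F  | F  | F  | F
F  | T  | T  | T  | T  | F
F  | T  | T  | T  | F  | T
F  | T  | T  | F  | T  | F
F  | T  | T  | F  | F  | T
F  | T  | F  | T  | T  | F
F  | T  | F  | T  | F  | F
F  | T  | F  | F  | T  | F
F  | T  | F  | F  | F  | F
F  | F  | T  | T  | T  | F
F  | F  | T  | T  | F  | T
F  | F  | T  | F  | T  | F
F  | F  | T  | F  | F  | F
F  | F  | F  | T  | T  | F
F  | F  | F  | T  | F  | F
F  | F  | F  | F  | T  | F
F  | F  | F  | F  | F  | T
8 of 32 rows are T, so the formula is contingent.

contingent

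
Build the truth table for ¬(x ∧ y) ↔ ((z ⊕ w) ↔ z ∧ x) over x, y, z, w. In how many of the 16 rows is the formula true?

x | y | z | w || (x ∧ y) | ¬(x ∧ y) | (z ⊕ w) | (z ∧ x) | ((z ⊕ w) ↔ (z ∧ x)) | (¬(x ∧ y) ↔ ((z ⊕ w) ↔ (z ∧ x)))
T | T | T | T ||    T    |    F     |    F    |    T    |          F          |                T                
T | T | T | F ||    T    |    F     |    T    |    T    |          T          |                F                
T | T | F | T ||    T    |    F     |    T    |    F    |          F          |                T                
T | T | F | F ||    T    |    F     |    F    |    F    |          T          |                F                
T | F | T | T ||    F    |    T     |    F    |    T    |          F          |                F                
T | F | T | F ||    F    |    T     |    T    |    T    |          T          |                T                
T | F | F | T ||    F    |    T     |    T    |    F    |          F          |                F                
T | F | F | F ||    F    |    T     |    F    |    F    |          T          |                T                
F | T | T | T ||    F    |    T     |    F    |    F    |          T          |                T                
F | T | T | F ||    F    |    T     |    T    |    F    |          F          |                F                
F | T | F | T ||    F    |    T     |    T    |    F    |          F          |                F                
F | T | F | F ||    F    |    T     |    F    |    F    |          T          |                T                
F | F | T | T ||    F    |    T     |    F    |    F    |          T          |                T                
F | F | T | F ||    F    |    T     |    T    |    F    |          F          |                F                
F | F | F | T ||    F    |    T     |    T    |    F    |          F          |                F                
F | F | F | F ||    F    |    T     |    F    |    F    |          T          |                T                
The formula is true on 8 of the 16 rows.

8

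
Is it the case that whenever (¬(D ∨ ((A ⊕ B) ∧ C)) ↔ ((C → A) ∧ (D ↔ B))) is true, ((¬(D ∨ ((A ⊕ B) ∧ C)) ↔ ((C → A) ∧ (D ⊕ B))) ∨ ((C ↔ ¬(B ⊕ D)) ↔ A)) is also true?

no

  A      B      C      D    |    φ      ψ  
 True   True   True   True  |  False   True
 True   True   True  False  |  False   True
 True   True  False   True  |  False   True
 True   True  False  False  |  False   True
 True  False   True   True  |   True  False
 True  False   True  False  |  False   True
 True  False  False   True  |   True   True
 True  False  False  False  |   True  False
False   True   True   True  |   True   True
False   True   True  False  |   True   True
False   True  False   True  |  False   True
False   True  False  False  |  False   True
False  False   True   True  |   True   True
False  False   True  False  |  False  False
False  False  False   True  |   True  False
False  False  False  False  |   True   True
At A=True, B=False, C=True, D=True we have φ true but ψ false, so φ does not entail ψ.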